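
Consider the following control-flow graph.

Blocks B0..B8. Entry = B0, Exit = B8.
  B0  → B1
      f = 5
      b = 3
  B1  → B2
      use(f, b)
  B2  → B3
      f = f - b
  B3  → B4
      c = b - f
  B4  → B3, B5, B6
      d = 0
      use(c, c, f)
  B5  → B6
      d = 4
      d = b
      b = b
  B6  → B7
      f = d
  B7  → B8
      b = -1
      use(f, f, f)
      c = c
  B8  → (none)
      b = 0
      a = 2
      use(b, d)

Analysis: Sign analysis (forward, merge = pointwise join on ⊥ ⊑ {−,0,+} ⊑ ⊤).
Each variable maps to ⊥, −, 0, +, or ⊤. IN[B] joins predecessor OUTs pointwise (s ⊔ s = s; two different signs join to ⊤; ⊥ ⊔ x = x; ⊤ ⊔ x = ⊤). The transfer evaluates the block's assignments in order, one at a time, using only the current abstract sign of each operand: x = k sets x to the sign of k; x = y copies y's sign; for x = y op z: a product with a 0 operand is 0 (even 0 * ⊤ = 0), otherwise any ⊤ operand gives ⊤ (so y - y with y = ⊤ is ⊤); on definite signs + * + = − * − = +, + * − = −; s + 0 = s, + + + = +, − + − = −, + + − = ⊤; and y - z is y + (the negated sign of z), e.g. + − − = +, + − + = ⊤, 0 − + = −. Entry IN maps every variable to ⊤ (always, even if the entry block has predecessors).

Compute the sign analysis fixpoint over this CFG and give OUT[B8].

Converged values:
  B0:   IN=(all ⊤)   OUT={b:+, f:+; rest ⊤}
  B1:   IN={b:+, f:+; rest ⊤}   OUT={b:+, f:+; rest ⊤}
  B2:   IN={b:+, f:+; rest ⊤}   OUT={b:+; rest ⊤}
  B3:   IN={b:+; rest ⊤}   OUT={b:+; rest ⊤}
  B4:   IN={b:+; rest ⊤}   OUT={b:+, d:0; rest ⊤}
  B5:   IN={b:+, d:0; rest ⊤}   OUT={b:+, d:+; rest ⊤}
  B6:   IN={b:+; rest ⊤}   OUT={b:+; rest ⊤}
  B7:   IN={b:+; rest ⊤}   OUT={b:-; rest ⊤}
  B8:   IN={b:-; rest ⊤}   OUT={a:+, b:0; rest ⊤}

Merge at B8: IN[B8] = OUT[B7] = {a: ⊤, b: -, c: ⊤, d: ⊤, e: ⊤, f: ⊤}
Applying B8's transfer function to that IN value gives OUT[B8] (row B8 above).

Answer: {a: +, b: 0, c: ⊤, d: ⊤, e: ⊤, f: ⊤}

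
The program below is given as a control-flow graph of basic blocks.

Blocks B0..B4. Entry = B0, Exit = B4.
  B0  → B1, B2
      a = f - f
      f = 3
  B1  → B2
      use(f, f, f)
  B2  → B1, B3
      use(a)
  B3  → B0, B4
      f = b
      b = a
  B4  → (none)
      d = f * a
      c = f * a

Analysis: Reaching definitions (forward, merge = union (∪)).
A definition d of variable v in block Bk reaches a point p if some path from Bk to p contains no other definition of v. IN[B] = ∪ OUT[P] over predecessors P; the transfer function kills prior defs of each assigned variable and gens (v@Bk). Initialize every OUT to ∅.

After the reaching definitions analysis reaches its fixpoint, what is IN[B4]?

Answer: {a@B0, b@B3, f@B3}

Working:
Per-block solution:
  B0: | IN={a@B0, b@B3, f@B3} | OUT={a@B0, b@B3, f@B0}
  B1: | IN={a@B0, b@B3, f@B0} | OUT={a@B0, b@B3, f@B0}
  B2: | IN={a@B0, b@B3, f@B0} | OUT={a@B0, b@B3, f@B0}
  B3: | IN={a@B0, b@B3, f@B0} | OUT={a@B0, b@B3, f@B3}
  B4: | IN={a@B0, b@B3, f@B3} | OUT={a@B0, b@B3, c@B4, d@B4, f@B3}

Merge at B4: IN[B4] = OUT[B3] = {a@B0, b@B3, f@B3}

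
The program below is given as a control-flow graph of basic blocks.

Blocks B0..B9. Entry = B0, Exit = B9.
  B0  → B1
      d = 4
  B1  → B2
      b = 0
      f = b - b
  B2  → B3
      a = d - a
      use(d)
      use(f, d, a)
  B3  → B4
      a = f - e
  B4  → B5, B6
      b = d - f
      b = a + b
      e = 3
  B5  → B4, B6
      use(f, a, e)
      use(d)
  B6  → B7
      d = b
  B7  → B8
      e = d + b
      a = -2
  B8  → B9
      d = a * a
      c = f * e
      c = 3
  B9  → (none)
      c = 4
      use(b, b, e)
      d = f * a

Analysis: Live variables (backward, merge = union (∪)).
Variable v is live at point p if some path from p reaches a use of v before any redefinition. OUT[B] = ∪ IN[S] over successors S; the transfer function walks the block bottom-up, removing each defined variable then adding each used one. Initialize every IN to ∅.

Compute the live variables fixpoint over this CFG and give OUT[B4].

Fixpoint table:
  B0:  IN={a, e}  OUT={a, d, e}
  B1:  IN={a, d, e}  OUT={a, d, e, f}
  B2:  IN={a, d, e, f}  OUT={d, e, f}
  B3:  IN={d, e, f}  OUT={a, d, f}
  B4:  IN={a, d, f}  OUT={a, b, d, e, f}
  B5:  IN={a, b, d, e, f}  OUT={a, b, d, f}
  B6:  IN={b, f}  OUT={b, d, f}
  B7:  IN={b, d, f}  OUT={a, b, e, f}
  B8:  IN={a, b, e, f}  OUT={a, b, e, f}
  B9:  IN={a, b, e, f}  OUT={}

Merge at B4: OUT[B4] = IN[B5] ⊔ IN[B6] = {a, b, d, e, f}

Answer: {a, b, d, e, f}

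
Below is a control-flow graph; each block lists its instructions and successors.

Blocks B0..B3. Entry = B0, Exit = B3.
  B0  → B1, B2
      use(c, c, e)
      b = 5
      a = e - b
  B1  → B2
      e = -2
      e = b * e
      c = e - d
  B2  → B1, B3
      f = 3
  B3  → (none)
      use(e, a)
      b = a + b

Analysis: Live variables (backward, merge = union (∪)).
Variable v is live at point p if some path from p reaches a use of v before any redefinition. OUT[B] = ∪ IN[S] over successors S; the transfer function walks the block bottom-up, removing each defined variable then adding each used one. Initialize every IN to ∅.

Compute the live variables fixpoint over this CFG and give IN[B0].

Answer: {c, d, e}

Trace:
Fixpoint table:
  B0:   IN={c, d, e}   OUT={a, b, d, e}
  B1:   IN={a, b, d}   OUT={a, b, d, e}
  B2:   IN={a, b, d, e}   OUT={a, b, d, e}
  B3:   IN={a, b, e}   OUT={}

Merge at B0: OUT[B0] = IN[B1] ⊔ IN[B2] = {a, b, d, e}
Applying B0's transfer function to that OUT value gives IN[B0] (row B0 above).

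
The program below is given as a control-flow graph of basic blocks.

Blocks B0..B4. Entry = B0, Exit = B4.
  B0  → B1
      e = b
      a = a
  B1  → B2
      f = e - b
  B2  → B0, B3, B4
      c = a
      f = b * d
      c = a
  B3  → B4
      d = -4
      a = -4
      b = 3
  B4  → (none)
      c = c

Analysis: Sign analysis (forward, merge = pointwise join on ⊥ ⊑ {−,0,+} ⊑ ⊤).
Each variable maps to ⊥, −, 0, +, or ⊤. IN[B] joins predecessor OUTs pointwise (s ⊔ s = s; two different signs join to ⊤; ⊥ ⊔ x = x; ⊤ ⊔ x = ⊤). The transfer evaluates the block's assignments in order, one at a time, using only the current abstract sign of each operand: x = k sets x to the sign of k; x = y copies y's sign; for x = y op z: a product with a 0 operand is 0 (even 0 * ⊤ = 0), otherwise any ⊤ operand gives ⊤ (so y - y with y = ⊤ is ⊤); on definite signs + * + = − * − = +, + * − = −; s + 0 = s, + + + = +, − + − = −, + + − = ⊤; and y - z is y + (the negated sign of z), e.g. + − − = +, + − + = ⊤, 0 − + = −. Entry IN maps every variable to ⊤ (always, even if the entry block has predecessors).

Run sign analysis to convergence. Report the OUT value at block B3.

Answer: {a: -, b: +, c: ⊤, d: -, e: ⊤, f: ⊤}

Working:
Per-block solution:
  B0:   IN=(all ⊤)   OUT=(all ⊤)
  B1:   IN=(all ⊤)   OUT=(all ⊤)
  B2:   IN=(all ⊤)   OUT=(all ⊤)
  B3:   IN=(all ⊤)   OUT={a:-, b:+, d:-; rest ⊤}
  B4:   IN=(all ⊤)   OUT=(all ⊤)

Merge at B3: IN[B3] = OUT[B2] = {a: ⊤, b: ⊤, c: ⊤, d: ⊤, e: ⊤, f: ⊤}
Applying B3's transfer function to that IN value gives OUT[B3] (row B3 above).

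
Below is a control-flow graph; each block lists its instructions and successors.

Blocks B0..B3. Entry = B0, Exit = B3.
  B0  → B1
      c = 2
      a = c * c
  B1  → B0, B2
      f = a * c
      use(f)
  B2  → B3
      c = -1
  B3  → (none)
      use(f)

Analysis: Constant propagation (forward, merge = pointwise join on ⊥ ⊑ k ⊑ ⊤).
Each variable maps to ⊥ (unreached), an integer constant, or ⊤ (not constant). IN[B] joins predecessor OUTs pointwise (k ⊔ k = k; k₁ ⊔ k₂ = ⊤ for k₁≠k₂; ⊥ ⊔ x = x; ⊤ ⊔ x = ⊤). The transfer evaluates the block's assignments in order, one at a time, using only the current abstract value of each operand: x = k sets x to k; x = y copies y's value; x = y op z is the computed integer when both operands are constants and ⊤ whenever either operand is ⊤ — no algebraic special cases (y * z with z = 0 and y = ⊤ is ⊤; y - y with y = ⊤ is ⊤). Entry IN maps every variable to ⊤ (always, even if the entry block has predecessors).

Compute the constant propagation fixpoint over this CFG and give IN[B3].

Per-block solution:
  B0:  IN=(all ⊤)  OUT={a:4, c:2; rest ⊤}
  B1:  IN={a:4, c:2; rest ⊤}  OUT={a:4, c:2, f:8; rest ⊤}
  B2:  IN={a:4, c:2, f:8; rest ⊤}  OUT={a:4, c:-1, f:8; rest ⊤}
  B3:  IN={a:4, c:-1, f:8; rest ⊤}  OUT={a:4, c:-1, f:8; rest ⊤}

Merge at B3: IN[B3] = OUT[B2] = {a: 4, b: ⊤, c: -1, d: ⊤, e: ⊤, f: 8}

Answer: {a: 4, b: ⊤, c: -1, d: ⊤, e: ⊤, f: 8}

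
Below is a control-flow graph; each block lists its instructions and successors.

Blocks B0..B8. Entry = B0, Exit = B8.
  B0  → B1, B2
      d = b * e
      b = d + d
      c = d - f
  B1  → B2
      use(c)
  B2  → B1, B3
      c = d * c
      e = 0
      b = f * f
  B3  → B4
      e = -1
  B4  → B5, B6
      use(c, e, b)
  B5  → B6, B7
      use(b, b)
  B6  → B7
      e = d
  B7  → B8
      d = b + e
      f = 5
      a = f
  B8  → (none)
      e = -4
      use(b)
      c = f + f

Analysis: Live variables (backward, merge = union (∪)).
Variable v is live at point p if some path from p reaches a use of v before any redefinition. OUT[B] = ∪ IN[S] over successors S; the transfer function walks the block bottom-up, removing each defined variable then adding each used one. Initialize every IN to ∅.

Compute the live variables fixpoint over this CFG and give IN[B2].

Answer: {c, d, f}

Derivation:
Fixpoint table:
  B0:  IN={b, e, f}  OUT={c, d, f}
  B1:  IN={c, d, f}  OUT={c, d, f}
  B2:  IN={c, d, f}  OUT={b, c, d, f}
  B3:  IN={b, c, d}  OUT={b, c, d, e}
  B4:  IN={b, c, d, e}  OUT={b, d, e}
  B5:  IN={b, d, e}  OUT={b, d, e}
  B6:  IN={b, d}  OUT={b, e}
  B7:  IN={b, e}  OUT={b, f}
  B8:  IN={b, f}  OUT={}

Merge at B2: OUT[B2] = IN[B1] ⊔ IN[B3] = {b, c, d, f}
Applying B2's transfer function to that OUT value gives IN[B2] (row B2 above).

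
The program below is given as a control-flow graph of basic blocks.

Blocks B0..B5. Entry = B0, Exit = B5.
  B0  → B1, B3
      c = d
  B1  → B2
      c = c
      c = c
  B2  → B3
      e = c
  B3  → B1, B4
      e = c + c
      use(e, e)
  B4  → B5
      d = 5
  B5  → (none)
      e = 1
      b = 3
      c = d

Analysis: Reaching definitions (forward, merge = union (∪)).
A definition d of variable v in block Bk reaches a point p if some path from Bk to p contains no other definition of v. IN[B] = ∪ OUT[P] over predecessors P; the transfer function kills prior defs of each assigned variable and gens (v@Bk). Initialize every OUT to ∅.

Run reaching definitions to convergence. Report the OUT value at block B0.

Answer: {c@B0}

Derivation:
Per-block solution:
  B0:  IN={}  OUT={c@B0}
  B1:  IN={c@B0, c@B1, e@B3}  OUT={c@B1, e@B3}
  B2:  IN={c@B1, e@B3}  OUT={c@B1, e@B2}
  B3:  IN={c@B0, c@B1, e@B2}  OUT={c@B0, c@B1, e@B3}
  B4:  IN={c@B0, c@B1, e@B3}  OUT={c@B0, c@B1, d@B4, e@B3}
  B5:  IN={c@B0, c@B1, d@B4, e@B3}  OUT={b@B5, c@B5, d@B4, e@B5}

B0 is the boundary node: IN[B0] = {}
Applying B0's transfer function to that IN value gives OUT[B0] (row B0 above).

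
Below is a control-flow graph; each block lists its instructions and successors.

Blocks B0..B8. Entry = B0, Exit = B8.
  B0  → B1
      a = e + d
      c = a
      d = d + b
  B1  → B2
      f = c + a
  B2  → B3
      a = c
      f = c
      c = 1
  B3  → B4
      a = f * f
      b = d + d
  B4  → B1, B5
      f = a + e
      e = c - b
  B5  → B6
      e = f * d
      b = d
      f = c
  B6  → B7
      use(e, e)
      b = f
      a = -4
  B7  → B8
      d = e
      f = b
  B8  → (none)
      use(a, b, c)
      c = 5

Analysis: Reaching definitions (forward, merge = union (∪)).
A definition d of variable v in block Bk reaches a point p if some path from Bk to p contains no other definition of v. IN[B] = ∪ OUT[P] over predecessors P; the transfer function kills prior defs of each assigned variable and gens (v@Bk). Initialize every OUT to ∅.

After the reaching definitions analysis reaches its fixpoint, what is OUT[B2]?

Per-block solution:
  B0: | IN={} | OUT={a@B0, c@B0, d@B0}
  B1: | IN={a@B0, a@B3, b@B3, c@B0, c@B2, d@B0, e@B4, f@B4} | OUT={a@B0, a@B3, b@B3, c@B0, c@B2, d@B0, e@B4, f@B1}
  B2: | IN={a@B0, a@B3, b@B3, c@B0, c@B2, d@B0, e@B4, f@B1} | OUT={a@B2, b@B3, c@B2, d@B0, e@B4, f@B2}
  B3: | IN={a@B2, b@B3, c@B2, d@B0, e@B4, f@B2} | OUT={a@B3, b@B3, c@B2, d@B0, e@B4, f@B2}
  B4: | IN={a@B3, b@B3, c@B2, d@B0, e@B4, f@B2} | OUT={a@B3, b@B3, c@B2, d@B0, e@B4, f@B4}
  B5: | IN={a@B3, b@B3, c@B2, d@B0, e@B4, f@B4} | OUT={a@B3, b@B5, c@B2, d@B0, e@B5, f@B5}
  B6: | IN={a@B3, b@B5, c@B2, d@B0, e@B5, f@B5} | OUT={a@B6, b@B6, c@B2, d@B0, e@B5, f@B5}
  B7: | IN={a@B6, b@B6, c@B2, d@B0, e@B5, f@B5} | OUT={a@B6, b@B6, c@B2, d@B7, e@B5, f@B7}
  B8: | IN={a@B6, b@B6, c@B2, d@B7, e@B5, f@B7} | OUT={a@B6, b@B6, c@B8, d@B7, e@B5, f@B7}

Merge at B2: IN[B2] = OUT[B1] = {a@B0, a@B3, b@B3, c@B0, c@B2, d@B0, e@B4, f@B1}
Applying B2's transfer function to that IN value gives OUT[B2] (row B2 above).

Answer: {a@B2, b@B3, c@B2, d@B0, e@B4, f@B2}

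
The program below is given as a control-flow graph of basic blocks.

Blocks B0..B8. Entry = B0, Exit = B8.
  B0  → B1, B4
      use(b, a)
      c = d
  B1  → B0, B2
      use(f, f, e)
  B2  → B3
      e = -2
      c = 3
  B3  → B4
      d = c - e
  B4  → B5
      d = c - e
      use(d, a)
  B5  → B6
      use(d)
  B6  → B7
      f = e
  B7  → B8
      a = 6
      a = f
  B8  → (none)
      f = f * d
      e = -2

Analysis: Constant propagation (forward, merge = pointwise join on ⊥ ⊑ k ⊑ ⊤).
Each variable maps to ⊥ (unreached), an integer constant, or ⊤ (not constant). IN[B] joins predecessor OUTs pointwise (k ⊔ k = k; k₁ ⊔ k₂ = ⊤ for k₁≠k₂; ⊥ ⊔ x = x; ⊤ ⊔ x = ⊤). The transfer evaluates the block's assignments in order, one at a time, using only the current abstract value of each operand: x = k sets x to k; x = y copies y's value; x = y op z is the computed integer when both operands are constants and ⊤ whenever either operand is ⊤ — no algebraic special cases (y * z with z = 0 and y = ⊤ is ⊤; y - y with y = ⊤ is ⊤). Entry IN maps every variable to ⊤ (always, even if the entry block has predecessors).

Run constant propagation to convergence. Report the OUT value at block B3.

Converged values:
  B0:   IN=(all ⊤)   OUT=(all ⊤)
  B1:   IN=(all ⊤)   OUT=(all ⊤)
  B2:   IN=(all ⊤)   OUT={c:3, e:-2; rest ⊤}
  B3:   IN={c:3, e:-2; rest ⊤}   OUT={c:3, d:5, e:-2; rest ⊤}
  B4:   IN=(all ⊤)   OUT=(all ⊤)
  B5:   IN=(all ⊤)   OUT=(all ⊤)
  B6:   IN=(all ⊤)   OUT=(all ⊤)
  B7:   IN=(all ⊤)   OUT=(all ⊤)
  B8:   IN=(all ⊤)   OUT={e:-2; rest ⊤}

Merge at B3: IN[B3] = OUT[B2] = {a: ⊤, b: ⊤, c: 3, d: ⊤, e: -2, f: ⊤}
Applying B3's transfer function to that IN value gives OUT[B3] (row B3 above).

Answer: {a: ⊤, b: ⊤, c: 3, d: 5, e: -2, f: ⊤}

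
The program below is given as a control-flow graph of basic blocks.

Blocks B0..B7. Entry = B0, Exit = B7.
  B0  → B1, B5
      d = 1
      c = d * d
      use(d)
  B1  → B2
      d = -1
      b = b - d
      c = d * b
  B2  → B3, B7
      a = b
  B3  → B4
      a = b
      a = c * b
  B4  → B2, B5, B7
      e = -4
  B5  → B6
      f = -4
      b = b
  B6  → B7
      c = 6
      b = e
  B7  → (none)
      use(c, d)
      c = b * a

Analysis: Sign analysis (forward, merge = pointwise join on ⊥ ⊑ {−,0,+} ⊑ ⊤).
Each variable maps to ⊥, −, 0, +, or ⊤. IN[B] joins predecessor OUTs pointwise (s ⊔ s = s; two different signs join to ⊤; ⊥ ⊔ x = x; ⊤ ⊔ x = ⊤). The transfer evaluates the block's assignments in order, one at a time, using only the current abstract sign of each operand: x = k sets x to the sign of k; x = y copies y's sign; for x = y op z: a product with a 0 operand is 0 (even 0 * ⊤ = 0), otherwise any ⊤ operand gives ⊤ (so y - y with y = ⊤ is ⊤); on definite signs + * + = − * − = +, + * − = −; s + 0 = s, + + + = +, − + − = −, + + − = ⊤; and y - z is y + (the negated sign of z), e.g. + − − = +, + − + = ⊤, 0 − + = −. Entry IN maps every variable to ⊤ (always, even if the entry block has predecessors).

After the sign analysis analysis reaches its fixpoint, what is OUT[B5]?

Answer: {a: ⊤, b: ⊤, c: ⊤, d: ⊤, e: ⊤, f: -}

Derivation:
Converged values:
  B0:  IN=(all ⊤)  OUT={c:+, d:+; rest ⊤}
  B1:  IN={c:+, d:+; rest ⊤}  OUT={d:-; rest ⊤}
  B2:  IN={d:-; rest ⊤}  OUT={d:-; rest ⊤}
  B3:  IN={d:-; rest ⊤}  OUT={d:-; rest ⊤}
  B4:  IN={d:-; rest ⊤}  OUT={d:-, e:-; rest ⊤}
  B5:  IN=(all ⊤)  OUT={f:-; rest ⊤}
  B6:  IN={f:-; rest ⊤}  OUT={c:+, f:-; rest ⊤}
  B7:  IN=(all ⊤)  OUT=(all ⊤)

Merge at B5: IN[B5] = OUT[B0] ⊔ OUT[B4] = {a: ⊤, b: ⊤, c: ⊤, d: ⊤, e: ⊤, f: ⊤}
Applying B5's transfer function to that IN value gives OUT[B5] (row B5 above).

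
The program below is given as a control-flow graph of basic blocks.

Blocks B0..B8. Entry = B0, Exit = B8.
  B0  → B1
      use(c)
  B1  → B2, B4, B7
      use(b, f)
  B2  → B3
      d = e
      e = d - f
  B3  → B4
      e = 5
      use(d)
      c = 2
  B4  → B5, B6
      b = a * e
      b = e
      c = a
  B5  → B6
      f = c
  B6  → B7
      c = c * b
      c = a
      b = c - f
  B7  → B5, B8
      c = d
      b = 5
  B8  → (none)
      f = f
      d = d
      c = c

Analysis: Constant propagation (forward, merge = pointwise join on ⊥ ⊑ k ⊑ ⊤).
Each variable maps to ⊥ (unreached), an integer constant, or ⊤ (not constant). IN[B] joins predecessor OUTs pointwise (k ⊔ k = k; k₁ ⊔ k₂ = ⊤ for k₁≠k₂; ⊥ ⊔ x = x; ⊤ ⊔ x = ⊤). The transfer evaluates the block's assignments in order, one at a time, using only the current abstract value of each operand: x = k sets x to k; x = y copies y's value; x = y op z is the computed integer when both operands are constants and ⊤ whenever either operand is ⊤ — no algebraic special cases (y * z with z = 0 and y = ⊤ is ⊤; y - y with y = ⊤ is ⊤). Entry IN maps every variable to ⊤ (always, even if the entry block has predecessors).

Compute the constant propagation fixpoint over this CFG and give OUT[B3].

Fixpoint table:
  B0:   IN=(all ⊤)   OUT=(all ⊤)
  B1:   IN=(all ⊤)   OUT=(all ⊤)
  B2:   IN=(all ⊤)   OUT=(all ⊤)
  B3:   IN=(all ⊤)   OUT={c:2, e:5; rest ⊤}
  B4:   IN=(all ⊤)   OUT=(all ⊤)
  B5:   IN=(all ⊤)   OUT=(all ⊤)
  B6:   IN=(all ⊤)   OUT=(all ⊤)
  B7:   IN=(all ⊤)   OUT={b:5; rest ⊤}
  B8:   IN={b:5; rest ⊤}   OUT={b:5; rest ⊤}

Merge at B3: IN[B3] = OUT[B2] = {a: ⊤, b: ⊤, c: ⊤, d: ⊤, e: ⊤, f: ⊤}
Applying B3's transfer function to that IN value gives OUT[B3] (row B3 above).

Answer: {a: ⊤, b: ⊤, c: 2, d: ⊤, e: 5, f: ⊤}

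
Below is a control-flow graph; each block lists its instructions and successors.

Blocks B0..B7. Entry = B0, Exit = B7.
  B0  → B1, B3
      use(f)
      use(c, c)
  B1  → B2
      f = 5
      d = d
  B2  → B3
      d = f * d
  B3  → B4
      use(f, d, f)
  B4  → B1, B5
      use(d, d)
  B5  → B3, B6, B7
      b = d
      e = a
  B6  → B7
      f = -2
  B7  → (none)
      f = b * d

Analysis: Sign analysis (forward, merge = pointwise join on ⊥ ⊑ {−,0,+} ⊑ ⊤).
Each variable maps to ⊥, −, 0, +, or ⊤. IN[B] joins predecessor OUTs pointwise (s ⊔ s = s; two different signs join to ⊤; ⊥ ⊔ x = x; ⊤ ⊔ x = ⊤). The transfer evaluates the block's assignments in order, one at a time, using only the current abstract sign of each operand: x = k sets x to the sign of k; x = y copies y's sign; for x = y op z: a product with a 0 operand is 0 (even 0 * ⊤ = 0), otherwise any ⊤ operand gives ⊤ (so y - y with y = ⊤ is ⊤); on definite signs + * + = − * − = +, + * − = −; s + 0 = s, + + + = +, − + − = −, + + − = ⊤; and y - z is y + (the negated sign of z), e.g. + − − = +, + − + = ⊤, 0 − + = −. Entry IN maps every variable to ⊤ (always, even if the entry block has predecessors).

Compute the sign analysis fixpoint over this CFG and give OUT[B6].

Answer: {a: ⊤, b: ⊤, c: ⊤, d: ⊤, e: ⊤, f: -}

Derivation:
Converged values:
  B0: | IN=(all ⊤) | OUT=(all ⊤)
  B1: | IN=(all ⊤) | OUT={f:+; rest ⊤}
  B2: | IN={f:+; rest ⊤} | OUT={f:+; rest ⊤}
  B3: | IN=(all ⊤) | OUT=(all ⊤)
  B4: | IN=(all ⊤) | OUT=(all ⊤)
  B5: | IN=(all ⊤) | OUT=(all ⊤)
  B6: | IN=(all ⊤) | OUT={f:-; rest ⊤}
  B7: | IN=(all ⊤) | OUT=(all ⊤)

Merge at B6: IN[B6] = OUT[B5] = {a: ⊤, b: ⊤, c: ⊤, d: ⊤, e: ⊤, f: ⊤}
Applying B6's transfer function to that IN value gives OUT[B6] (row B6 above).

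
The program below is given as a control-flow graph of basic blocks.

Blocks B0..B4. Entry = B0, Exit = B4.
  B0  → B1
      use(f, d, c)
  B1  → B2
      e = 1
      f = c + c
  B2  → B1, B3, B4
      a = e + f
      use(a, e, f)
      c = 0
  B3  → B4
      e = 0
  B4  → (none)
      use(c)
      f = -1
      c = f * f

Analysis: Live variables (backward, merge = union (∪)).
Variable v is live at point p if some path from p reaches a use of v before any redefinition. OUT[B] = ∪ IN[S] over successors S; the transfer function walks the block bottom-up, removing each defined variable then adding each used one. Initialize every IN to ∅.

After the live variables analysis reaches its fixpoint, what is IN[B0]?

Answer: {c, d, f}

Derivation:
Per-block solution:
  B0:   IN={c, d, f}   OUT={c}
  B1:   IN={c}   OUT={e, f}
  B2:   IN={e, f}   OUT={c}
  B3:   IN={c}   OUT={c}
  B4:   IN={c}   OUT={}

Merge at B0: OUT[B0] = IN[B1] = {c}
Applying B0's transfer function to that OUT value gives IN[B0] (row B0 above).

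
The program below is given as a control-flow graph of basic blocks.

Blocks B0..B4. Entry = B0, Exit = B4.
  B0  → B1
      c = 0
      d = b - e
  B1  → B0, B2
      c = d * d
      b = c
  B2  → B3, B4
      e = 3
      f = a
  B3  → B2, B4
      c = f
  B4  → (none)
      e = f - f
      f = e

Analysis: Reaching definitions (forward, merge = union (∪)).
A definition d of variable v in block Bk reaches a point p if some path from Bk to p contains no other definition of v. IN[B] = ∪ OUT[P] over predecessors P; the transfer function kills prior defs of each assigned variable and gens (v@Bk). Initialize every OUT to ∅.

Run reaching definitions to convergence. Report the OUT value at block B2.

Answer: {b@B1, c@B1, c@B3, d@B0, e@B2, f@B2}

Derivation:
Converged values:
  B0:  IN={b@B1, c@B1, d@B0}  OUT={b@B1, c@B0, d@B0}
  B1:  IN={b@B1, c@B0, d@B0}  OUT={b@B1, c@B1, d@B0}
  B2:  IN={b@B1, c@B1, c@B3, d@B0, e@B2, f@B2}  OUT={b@B1, c@B1, c@B3, d@B0, e@B2, f@B2}
  B3:  IN={b@B1, c@B1, c@B3, d@B0, e@B2, f@B2}  OUT={b@B1, c@B3, d@B0, e@B2, f@B2}
  B4:  IN={b@B1, c@B1, c@B3, d@B0, e@B2, f@B2}  OUT={b@B1, c@B1, c@B3, d@B0, e@B4, f@B4}

Merge at B2: IN[B2] = OUT[B1] ⊔ OUT[B3] = {b@B1, c@B1, c@B3, d@B0, e@B2, f@B2}
Applying B2's transfer function to that IN value gives OUT[B2] (row B2 above).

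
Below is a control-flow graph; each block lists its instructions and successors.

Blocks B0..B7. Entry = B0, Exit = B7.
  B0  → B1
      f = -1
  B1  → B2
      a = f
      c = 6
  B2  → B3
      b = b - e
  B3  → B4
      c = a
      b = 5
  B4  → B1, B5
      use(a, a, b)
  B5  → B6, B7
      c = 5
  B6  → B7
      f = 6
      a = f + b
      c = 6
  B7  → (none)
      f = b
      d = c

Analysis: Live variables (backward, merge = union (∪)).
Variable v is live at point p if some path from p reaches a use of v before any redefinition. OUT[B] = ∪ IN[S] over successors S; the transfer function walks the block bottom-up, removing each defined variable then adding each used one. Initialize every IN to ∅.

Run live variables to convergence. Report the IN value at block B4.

Answer: {a, b, e, f}

Working:
Per-block solution:
  B0:   IN={b, e}   OUT={b, e, f}
  B1:   IN={b, e, f}   OUT={a, b, e, f}
  B2:   IN={a, b, e, f}   OUT={a, e, f}
  B3:   IN={a, e, f}   OUT={a, b, e, f}
  B4:   IN={a, b, e, f}   OUT={b, e, f}
  B5:   IN={b}   OUT={b, c}
  B6:   IN={b}   OUT={b, c}
  B7:   IN={b, c}   OUT={}

Merge at B4: OUT[B4] = IN[B1] ⊔ IN[B5] = {b, e, f}
Applying B4's transfer function to that OUT value gives IN[B4] (row B4 above).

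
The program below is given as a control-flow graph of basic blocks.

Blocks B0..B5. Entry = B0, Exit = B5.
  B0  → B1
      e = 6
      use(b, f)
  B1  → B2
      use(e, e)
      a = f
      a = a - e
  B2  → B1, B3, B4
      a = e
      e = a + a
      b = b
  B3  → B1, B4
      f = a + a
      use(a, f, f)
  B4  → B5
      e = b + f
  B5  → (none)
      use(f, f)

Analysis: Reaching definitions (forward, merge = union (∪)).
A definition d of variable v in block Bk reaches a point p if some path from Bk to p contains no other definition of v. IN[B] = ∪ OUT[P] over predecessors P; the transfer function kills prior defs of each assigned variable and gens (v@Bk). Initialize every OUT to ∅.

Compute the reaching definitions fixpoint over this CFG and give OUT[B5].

Fixpoint table:
  B0:  IN={}  OUT={e@B0}
  B1:  IN={a@B2, b@B2, e@B0, e@B2, f@B3}  OUT={a@B1, b@B2, e@B0, e@B2, f@B3}
  B2:  IN={a@B1, b@B2, e@B0, e@B2, f@B3}  OUT={a@B2, b@B2, e@B2, f@B3}
  B3:  IN={a@B2, b@B2, e@B2, f@B3}  OUT={a@B2, b@B2, e@B2, f@B3}
  B4:  IN={a@B2, b@B2, e@B2, f@B3}  OUT={a@B2, b@B2, e@B4, f@B3}
  B5:  IN={a@B2, b@B2, e@B4, f@B3}  OUT={a@B2, b@B2, e@B4, f@B3}

Merge at B5: IN[B5] = OUT[B4] = {a@B2, b@B2, e@B4, f@B3}
Applying B5's transfer function to that IN value gives OUT[B5] (row B5 above).

Answer: {a@B2, b@B2, e@B4, f@B3}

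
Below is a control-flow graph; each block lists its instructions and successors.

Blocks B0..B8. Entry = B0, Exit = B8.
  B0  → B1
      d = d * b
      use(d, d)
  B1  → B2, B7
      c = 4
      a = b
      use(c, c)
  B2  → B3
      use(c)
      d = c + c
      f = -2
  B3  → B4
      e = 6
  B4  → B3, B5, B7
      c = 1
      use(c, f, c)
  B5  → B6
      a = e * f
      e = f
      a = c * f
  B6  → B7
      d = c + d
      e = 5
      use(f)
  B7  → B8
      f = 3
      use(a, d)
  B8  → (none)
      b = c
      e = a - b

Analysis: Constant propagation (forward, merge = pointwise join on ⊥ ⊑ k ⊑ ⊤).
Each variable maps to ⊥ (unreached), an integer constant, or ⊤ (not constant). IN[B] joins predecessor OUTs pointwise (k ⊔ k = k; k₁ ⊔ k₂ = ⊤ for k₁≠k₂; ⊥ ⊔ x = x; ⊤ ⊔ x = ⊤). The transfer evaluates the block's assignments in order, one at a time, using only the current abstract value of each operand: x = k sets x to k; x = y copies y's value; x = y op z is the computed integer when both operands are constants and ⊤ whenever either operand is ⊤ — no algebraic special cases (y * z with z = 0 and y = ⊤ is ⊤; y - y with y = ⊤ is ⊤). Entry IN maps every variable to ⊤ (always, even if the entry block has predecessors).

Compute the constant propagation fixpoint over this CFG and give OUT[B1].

Answer: {a: ⊤, b: ⊤, c: 4, d: ⊤, e: ⊤, f: ⊤}

Trace:
Per-block solution:
  B0:  IN=(all ⊤)  OUT=(all ⊤)
  B1:  IN=(all ⊤)  OUT={c:4; rest ⊤}
  B2:  IN={c:4; rest ⊤}  OUT={c:4, d:8, f:-2; rest ⊤}
  B3:  IN={d:8, f:-2; rest ⊤}  OUT={d:8, e:6, f:-2; rest ⊤}
  B4:  IN={d:8, e:6, f:-2; rest ⊤}  OUT={c:1, d:8, e:6, f:-2; rest ⊤}
  B5:  IN={c:1, d:8, e:6, f:-2; rest ⊤}  OUT={a:-2, c:1, d:8, e:-2, f:-2; rest ⊤}
  B6:  IN={a:-2, c:1, d:8, e:-2, f:-2; rest ⊤}  OUT={a:-2, c:1, d:9, e:5, f:-2; rest ⊤}
  B7:  IN=(all ⊤)  OUT={f:3; rest ⊤}
  B8:  IN={f:3; rest ⊤}  OUT={f:3; rest ⊤}

Merge at B1: IN[B1] = OUT[B0] = {a: ⊤, b: ⊤, c: ⊤, d: ⊤, e: ⊤, f: ⊤}
Applying B1's transfer function to that IN value gives OUT[B1] (row B1 above).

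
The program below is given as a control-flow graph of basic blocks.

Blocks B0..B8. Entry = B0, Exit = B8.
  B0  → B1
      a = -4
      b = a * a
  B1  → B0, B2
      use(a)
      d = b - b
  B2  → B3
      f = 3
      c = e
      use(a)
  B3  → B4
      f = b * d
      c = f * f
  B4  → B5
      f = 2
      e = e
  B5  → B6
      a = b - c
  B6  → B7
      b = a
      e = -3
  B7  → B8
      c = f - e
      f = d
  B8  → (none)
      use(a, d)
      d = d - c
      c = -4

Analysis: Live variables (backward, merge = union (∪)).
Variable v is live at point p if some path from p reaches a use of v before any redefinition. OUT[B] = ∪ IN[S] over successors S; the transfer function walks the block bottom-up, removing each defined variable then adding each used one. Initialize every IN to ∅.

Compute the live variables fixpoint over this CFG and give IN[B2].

Converged values:
  B0:   IN={e}   OUT={a, b, e}
  B1:   IN={a, b, e}   OUT={a, b, d, e}
  B2:   IN={a, b, d, e}   OUT={b, d, e}
  B3:   IN={b, d, e}   OUT={b, c, d, e}
  B4:   IN={b, c, d, e}   OUT={b, c, d, f}
  B5:   IN={b, c, d, f}   OUT={a, d, f}
  B6:   IN={a, d, f}   OUT={a, d, e, f}
  B7:   IN={a, d, e, f}   OUT={a, c, d}
  B8:   IN={a, c, d}   OUT={}

Merge at B2: OUT[B2] = IN[B3] = {b, d, e}
Applying B2's transfer function to that OUT value gives IN[B2] (row B2 above).

Answer: {a, b, d, e}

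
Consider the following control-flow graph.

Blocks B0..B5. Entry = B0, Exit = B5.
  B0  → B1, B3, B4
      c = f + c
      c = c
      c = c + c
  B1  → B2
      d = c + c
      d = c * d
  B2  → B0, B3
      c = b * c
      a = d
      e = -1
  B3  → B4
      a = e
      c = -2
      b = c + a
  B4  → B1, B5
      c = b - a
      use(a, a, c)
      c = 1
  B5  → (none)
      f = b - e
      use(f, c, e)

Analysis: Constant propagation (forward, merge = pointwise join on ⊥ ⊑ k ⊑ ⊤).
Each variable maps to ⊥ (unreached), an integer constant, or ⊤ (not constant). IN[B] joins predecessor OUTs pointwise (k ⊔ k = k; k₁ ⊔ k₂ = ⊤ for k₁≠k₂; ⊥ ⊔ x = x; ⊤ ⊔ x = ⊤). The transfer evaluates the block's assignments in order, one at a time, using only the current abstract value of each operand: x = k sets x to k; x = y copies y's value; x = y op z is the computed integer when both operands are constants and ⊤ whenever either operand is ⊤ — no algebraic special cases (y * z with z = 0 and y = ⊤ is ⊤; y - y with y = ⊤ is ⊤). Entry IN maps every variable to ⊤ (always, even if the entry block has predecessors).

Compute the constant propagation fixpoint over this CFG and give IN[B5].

Fixpoint table:
  B0: | IN=(all ⊤) | OUT=(all ⊤)
  B1: | IN=(all ⊤) | OUT=(all ⊤)
  B2: | IN=(all ⊤) | OUT={e:-1; rest ⊤}
  B3: | IN=(all ⊤) | OUT={c:-2; rest ⊤}
  B4: | IN=(all ⊤) | OUT={c:1; rest ⊤}
  B5: | IN={c:1; rest ⊤} | OUT={c:1; rest ⊤}

Merge at B5: IN[B5] = OUT[B4] = {a: ⊤, b: ⊤, c: 1, d: ⊤, e: ⊤, f: ⊤}

Answer: {a: ⊤, b: ⊤, c: 1, d: ⊤, e: ⊤, f: ⊤}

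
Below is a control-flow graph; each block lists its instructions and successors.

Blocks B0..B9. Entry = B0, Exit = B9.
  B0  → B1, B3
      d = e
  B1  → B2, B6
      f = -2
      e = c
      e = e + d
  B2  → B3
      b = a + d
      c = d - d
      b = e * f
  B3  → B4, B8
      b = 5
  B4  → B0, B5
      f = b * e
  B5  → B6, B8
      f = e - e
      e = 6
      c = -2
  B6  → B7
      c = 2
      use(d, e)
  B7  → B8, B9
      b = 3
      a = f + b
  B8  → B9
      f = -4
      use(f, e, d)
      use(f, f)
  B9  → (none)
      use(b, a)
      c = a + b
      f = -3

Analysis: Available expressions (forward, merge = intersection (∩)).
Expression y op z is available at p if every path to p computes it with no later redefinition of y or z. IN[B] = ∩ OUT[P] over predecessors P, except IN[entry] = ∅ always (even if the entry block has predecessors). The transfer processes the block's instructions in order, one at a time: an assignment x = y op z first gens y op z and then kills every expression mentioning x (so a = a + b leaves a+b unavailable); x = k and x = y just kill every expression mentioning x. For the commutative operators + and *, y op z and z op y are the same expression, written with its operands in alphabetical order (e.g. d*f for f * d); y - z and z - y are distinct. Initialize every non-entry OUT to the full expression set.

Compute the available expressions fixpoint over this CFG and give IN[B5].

Answer: {b*e}

Trace:
Per-block solution:
  B0:  IN={}  OUT={}
  B1:  IN={}  OUT={}
  B2:  IN={}  OUT={a+d, d-d, e*f}
  B3:  IN={}  OUT={}
  B4:  IN={}  OUT={b*e}
  B5:  IN={b*e}  OUT={}
  B6:  IN={}  OUT={}
  B7:  IN={}  OUT={b+f}
  B8:  IN={}  OUT={}
  B9:  IN={}  OUT={a+b}

Merge at B5: IN[B5] = OUT[B4] = {b*e}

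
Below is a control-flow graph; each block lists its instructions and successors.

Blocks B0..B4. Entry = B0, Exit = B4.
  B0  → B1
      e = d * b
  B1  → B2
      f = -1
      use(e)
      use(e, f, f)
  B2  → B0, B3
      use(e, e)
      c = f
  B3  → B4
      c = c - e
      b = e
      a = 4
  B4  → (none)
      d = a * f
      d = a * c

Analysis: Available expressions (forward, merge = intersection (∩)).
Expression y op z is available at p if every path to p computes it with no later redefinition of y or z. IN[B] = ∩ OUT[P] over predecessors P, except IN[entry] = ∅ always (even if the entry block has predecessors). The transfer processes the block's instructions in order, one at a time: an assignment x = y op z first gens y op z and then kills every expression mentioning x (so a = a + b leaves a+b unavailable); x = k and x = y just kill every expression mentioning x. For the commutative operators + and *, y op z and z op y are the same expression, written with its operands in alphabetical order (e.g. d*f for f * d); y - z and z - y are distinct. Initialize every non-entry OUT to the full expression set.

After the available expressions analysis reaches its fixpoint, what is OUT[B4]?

Answer: {a*c, a*f}

Derivation:
Fixpoint table:
  B0:  IN={}  OUT={b*d}
  B1:  IN={b*d}  OUT={b*d}
  B2:  IN={b*d}  OUT={b*d}
  B3:  IN={b*d}  OUT={}
  B4:  IN={}  OUT={a*c, a*f}

Merge at B4: IN[B4] = OUT[B3] = {}
Applying B4's transfer function to that IN value gives OUT[B4] (row B4 above).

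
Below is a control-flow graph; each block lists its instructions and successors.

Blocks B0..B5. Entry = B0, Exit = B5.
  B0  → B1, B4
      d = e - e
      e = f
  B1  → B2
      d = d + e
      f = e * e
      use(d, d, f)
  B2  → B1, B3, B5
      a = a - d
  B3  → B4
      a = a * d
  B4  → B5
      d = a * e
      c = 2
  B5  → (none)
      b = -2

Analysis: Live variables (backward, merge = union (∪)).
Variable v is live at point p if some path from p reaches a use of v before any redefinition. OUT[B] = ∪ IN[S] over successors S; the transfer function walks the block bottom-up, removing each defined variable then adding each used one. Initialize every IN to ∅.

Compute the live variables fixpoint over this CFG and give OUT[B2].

Answer: {a, d, e}

Trace:
Per-block solution:
  B0: | IN={a, e, f} | OUT={a, d, e}
  B1: | IN={a, d, e} | OUT={a, d, e}
  B2: | IN={a, d, e} | OUT={a, d, e}
  B3: | IN={a, d, e} | OUT={a, e}
  B4: | IN={a, e} | OUT={}
  B5: | IN={} | OUT={}

Merge at B2: OUT[B2] = IN[B1] ⊔ IN[B3] ⊔ IN[B5] = {a, d, e}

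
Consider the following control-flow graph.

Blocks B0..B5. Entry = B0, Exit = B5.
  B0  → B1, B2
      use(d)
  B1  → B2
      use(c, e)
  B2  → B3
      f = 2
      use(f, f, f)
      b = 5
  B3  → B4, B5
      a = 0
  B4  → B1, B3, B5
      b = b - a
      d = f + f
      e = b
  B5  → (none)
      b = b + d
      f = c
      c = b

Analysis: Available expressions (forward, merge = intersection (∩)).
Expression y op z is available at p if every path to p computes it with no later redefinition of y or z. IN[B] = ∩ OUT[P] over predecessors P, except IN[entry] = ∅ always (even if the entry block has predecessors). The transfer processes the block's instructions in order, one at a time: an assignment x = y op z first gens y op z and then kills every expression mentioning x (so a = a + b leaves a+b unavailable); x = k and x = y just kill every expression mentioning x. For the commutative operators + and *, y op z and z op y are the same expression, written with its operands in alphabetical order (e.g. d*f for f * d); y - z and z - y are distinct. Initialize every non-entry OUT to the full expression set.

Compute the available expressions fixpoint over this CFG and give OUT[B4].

Fixpoint table:
  B0:   IN={}   OUT={}
  B1:   IN={}   OUT={}
  B2:   IN={}   OUT={}
  B3:   IN={}   OUT={}
  B4:   IN={}   OUT={f+f}
  B5:   IN={}   OUT={}

Merge at B4: IN[B4] = OUT[B3] = {}
Applying B4's transfer function to that IN value gives OUT[B4] (row B4 above).

Answer: {f+f}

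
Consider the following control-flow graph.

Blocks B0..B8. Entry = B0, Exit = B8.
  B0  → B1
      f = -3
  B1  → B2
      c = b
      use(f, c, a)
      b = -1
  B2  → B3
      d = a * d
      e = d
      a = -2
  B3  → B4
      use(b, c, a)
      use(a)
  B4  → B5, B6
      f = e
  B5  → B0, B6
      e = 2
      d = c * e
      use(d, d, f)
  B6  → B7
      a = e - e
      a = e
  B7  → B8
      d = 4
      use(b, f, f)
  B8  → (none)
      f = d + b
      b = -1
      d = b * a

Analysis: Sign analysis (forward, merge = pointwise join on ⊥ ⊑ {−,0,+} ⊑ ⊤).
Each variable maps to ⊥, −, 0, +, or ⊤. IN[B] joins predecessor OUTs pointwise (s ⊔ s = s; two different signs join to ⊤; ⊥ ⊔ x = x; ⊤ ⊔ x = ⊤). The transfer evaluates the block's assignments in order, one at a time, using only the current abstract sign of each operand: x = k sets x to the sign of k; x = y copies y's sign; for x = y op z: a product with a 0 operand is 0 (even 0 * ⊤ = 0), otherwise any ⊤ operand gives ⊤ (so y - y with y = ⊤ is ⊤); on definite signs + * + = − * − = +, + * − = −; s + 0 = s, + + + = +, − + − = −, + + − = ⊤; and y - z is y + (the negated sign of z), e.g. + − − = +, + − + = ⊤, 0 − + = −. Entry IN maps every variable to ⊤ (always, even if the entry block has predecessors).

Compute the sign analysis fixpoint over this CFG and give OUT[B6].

Answer: {a: ⊤, b: -, c: ⊤, d: ⊤, e: ⊤, f: ⊤}

Trace:
Converged values:
  B0:   IN=(all ⊤)   OUT={f:-; rest ⊤}
  B1:   IN={f:-; rest ⊤}   OUT={b:-, f:-; rest ⊤}
  B2:   IN={b:-, f:-; rest ⊤}   OUT={a:-, b:-, f:-; rest ⊤}
  B3:   IN={a:-, b:-, f:-; rest ⊤}   OUT={a:-, b:-, f:-; rest ⊤}
  B4:   IN={a:-, b:-, f:-; rest ⊤}   OUT={a:-, b:-; rest ⊤}
  B5:   IN={a:-, b:-; rest ⊤}   OUT={a:-, b:-, e:+; rest ⊤}
  B6:   IN={a:-, b:-; rest ⊤}   OUT={b:-; rest ⊤}
  B7:   IN={b:-; rest ⊤}   OUT={b:-, d:+; rest ⊤}
  B8:   IN={b:-, d:+; rest ⊤}   OUT={b:-; rest ⊤}

Merge at B6: IN[B6] = OUT[B4] ⊔ OUT[B5] = {a: -, b: -, c: ⊤, d: ⊤, e: ⊤, f: ⊤}
Applying B6's transfer function to that IN value gives OUT[B6] (row B6 above).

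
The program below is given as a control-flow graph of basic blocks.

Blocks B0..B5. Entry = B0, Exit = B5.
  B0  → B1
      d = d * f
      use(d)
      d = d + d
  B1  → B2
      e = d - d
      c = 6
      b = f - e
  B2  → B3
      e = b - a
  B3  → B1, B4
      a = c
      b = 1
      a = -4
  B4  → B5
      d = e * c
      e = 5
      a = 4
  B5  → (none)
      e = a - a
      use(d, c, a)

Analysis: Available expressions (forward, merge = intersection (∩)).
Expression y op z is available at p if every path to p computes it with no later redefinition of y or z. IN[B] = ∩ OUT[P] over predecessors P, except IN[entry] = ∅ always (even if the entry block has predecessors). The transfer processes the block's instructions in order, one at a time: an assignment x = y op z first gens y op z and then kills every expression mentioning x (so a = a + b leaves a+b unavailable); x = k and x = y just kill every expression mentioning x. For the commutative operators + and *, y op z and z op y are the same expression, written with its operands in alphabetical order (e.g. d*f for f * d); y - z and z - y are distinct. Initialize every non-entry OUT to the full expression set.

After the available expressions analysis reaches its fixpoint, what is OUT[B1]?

Answer: {d-d, f-e}

Trace:
Fixpoint table:
  B0:   IN={}   OUT={}
  B1:   IN={}   OUT={d-d, f-e}
  B2:   IN={d-d, f-e}   OUT={b-a, d-d}
  B3:   IN={b-a, d-d}   OUT={d-d}
  B4:   IN={d-d}   OUT={}
  B5:   IN={}   OUT={a-a}

Merge at B1: IN[B1] = OUT[B0] ∩ OUT[B3] = {}
Applying B1's transfer function to that IN value gives OUT[B1] (row B1 above).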